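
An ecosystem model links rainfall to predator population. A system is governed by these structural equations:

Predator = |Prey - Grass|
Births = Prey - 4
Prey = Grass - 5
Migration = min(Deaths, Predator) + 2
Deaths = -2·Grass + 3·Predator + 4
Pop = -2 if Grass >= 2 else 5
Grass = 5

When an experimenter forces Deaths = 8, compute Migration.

The intervention breaks the incoming arrows to Deaths: Deaths = -2·Grass + 3·Predator + 4 no longer applies, and Deaths = 8.
Prey = Grass - 5  [with Grass=5]  = 0
Predator = |Prey - Grass|  [with Prey=0, Grass=5]  = 5
Migration = min(Deaths, Predator) + 2  [with Deaths=8, Predator=5]  = 7

7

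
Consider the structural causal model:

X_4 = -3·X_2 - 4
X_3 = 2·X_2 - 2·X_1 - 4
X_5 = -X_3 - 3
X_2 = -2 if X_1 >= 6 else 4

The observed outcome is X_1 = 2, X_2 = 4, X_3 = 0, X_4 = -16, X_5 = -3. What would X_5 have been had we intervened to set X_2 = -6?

17

do(X_2=-6) replaces the equation X_2 = -2 if X_1 >= 6 else 4 with the constant X_2 = -6.
X_3 = 2·X_2 - 2·X_1 - 4  [with X_2=-6, X_1=2]  = -20
X_5 = -X_3 - 3  [with X_3=-20]  = 17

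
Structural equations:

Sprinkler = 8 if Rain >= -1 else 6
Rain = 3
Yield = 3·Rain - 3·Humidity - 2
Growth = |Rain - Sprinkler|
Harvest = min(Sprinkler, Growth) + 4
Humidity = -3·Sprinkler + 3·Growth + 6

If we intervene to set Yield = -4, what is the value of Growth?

do(Yield=-4) replaces the equation Yield = 3·Rain - 3·Humidity - 2 with the constant Yield = -4.
Growth is not downstream of the intervention, so its value is determined by the original equations.
Sprinkler = 8 if Rain >= -1 else 6  [with Rain=3]  = 8
Growth = |Rain - Sprinkler|  [with Rain=3, Sprinkler=8]  = 5

5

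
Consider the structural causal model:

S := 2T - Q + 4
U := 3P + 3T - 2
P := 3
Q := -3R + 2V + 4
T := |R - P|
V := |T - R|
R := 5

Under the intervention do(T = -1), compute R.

Under do(T=-1), the mechanism T := |R - P| is discarded; T is fixed at -1.
Since R is not a descendant of the intervened variable, it is unaffected.

5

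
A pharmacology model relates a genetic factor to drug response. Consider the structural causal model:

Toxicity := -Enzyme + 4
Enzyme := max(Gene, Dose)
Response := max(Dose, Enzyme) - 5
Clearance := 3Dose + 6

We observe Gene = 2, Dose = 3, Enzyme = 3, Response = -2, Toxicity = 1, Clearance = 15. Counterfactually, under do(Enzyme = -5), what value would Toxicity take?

9

do(Enzyme=-5) replaces the equation Enzyme := max(Gene, Dose) with the constant Enzyme = -5.
Toxicity = -Enzyme + 4  [with Enzyme=-5]  = 9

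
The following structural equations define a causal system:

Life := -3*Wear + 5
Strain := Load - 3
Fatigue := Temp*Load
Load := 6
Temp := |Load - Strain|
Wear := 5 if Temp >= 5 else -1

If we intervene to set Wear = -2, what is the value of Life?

11

Under do(Wear=-2), the mechanism Wear := 5 if Temp >= 5 else -1 is discarded; Wear is fixed at -2.
Life = -3*Wear + 5  [with Wear=-2]  = 11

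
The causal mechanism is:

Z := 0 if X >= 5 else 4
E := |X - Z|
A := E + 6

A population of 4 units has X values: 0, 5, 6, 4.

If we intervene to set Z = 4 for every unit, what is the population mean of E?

1.75

The intervention sets Z=4 in all 4 units regardless of X. Recomputing E per unit gives 4, 1, 2, 0; average 1.75.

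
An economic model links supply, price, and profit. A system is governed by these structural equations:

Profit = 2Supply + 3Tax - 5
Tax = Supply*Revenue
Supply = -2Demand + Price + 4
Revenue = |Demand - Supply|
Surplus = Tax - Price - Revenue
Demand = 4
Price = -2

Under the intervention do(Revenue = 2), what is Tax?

Intervening sets Revenue = 2 and removes its equation (Revenue = |Demand - Supply|).
Supply = -2Demand + Price + 4  [with Demand=4, Price=-2]  = -6
Tax = Supply*Revenue  [with Supply=-6, Revenue=2]  = -12

-12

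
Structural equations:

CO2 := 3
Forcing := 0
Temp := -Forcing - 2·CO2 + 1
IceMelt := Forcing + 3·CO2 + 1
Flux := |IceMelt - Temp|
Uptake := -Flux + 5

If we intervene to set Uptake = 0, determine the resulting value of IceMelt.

do(Uptake=0) replaces the equation Uptake := -Flux + 5 with the constant Uptake = 0.
No directed path runs from Uptake to IceMelt, so IceMelt keeps its natural value.
IceMelt = Forcing + 3·CO2 + 1  [with Forcing=0, CO2=3]  = 10

10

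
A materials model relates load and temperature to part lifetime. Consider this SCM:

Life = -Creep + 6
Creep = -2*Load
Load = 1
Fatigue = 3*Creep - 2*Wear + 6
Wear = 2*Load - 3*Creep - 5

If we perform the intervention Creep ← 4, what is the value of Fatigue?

Under do(Creep=4), the mechanism Creep = -2*Load is discarded; Creep is fixed at 4.
Wear = 2*Load - 3*Creep - 5  [with Load=1, Creep=4]  = -15
Fatigue = 3*Creep - 2*Wear + 6  [with Creep=4, Wear=-15]  = 48

48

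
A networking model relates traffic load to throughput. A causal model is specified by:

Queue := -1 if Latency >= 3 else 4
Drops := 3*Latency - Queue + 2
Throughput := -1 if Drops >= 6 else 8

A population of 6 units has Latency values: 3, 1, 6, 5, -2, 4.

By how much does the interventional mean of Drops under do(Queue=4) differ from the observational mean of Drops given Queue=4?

Every unit gets Queue=4 under the intervention. Drops values become 7, 1, 16, 13, -8, 10; E[Drops|do(Queue=4)] = 6.5.
Observing Queue=4 restricts to units where Queue's equation naturally yields 4: Latency ∈ {1, -2}. In that subpopulation Drops = 1, -8, mean -3.5.
Difference = 6.5 − (-3.5) = 10.

10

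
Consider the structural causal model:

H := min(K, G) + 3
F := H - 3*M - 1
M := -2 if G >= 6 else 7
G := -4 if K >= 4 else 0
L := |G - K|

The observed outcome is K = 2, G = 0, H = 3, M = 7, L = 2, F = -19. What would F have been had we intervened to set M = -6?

20

Under do(M=-6), the mechanism M := -2 if G >= 6 else 7 is discarded; M is fixed at -6.
G = -4 if K >= 4 else 0  [with K=2]  = 0
H = min(K, G) + 3  [with K=2, G=0]  = 3
F = H - 3*M - 1  [with H=3, M=-6]  = 20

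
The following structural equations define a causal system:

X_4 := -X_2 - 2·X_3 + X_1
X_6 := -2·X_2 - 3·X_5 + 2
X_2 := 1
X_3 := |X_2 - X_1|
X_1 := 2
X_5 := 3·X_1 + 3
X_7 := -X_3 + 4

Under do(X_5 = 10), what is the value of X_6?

-30

The intervention breaks the incoming arrows to X_5: X_5 := 3·X_1 + 3 no longer applies, and X_5 = 10.
X_6 = -2·X_2 - 3·X_5 + 2  [with X_2=1, X_5=10]  = -30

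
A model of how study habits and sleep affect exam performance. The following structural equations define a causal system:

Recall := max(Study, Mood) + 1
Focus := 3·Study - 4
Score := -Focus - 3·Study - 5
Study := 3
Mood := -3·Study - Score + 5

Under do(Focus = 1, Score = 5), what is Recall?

Under do(Focus = 1, Score = 5), each intervened variable's structural equation is replaced by its fixed value.
Mood = -3·Study - Score + 5  [with Study=3, Score=5]  = -9
Recall = max(Study, Mood) + 1  [with Study=3, Mood=-9]  = 4

4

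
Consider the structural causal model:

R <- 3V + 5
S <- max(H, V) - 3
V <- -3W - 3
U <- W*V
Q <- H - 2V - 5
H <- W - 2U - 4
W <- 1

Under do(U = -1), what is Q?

The intervention breaks the incoming arrows to U: U <- W*V no longer applies, and U = -1.
V = -3W - 3  [with W=1]  = -6
H = W - 2U - 4  [with W=1, U=-1]  = -1
Q = H - 2V - 5  [with H=-1, V=-6]  = 6

6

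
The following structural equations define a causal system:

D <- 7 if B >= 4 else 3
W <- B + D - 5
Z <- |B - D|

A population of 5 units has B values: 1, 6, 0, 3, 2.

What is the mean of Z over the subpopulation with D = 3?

Conditioning on D=3 selects the 4 unit(s) with B ∈ {1, 0, 3, 2}. Their Z values: 2, 3, 0, 1. Mean = 1.5.

1.5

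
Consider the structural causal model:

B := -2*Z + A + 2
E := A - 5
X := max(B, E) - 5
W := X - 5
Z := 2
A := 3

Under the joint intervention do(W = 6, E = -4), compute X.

Under do(W = 6, E = -4), each intervened variable's structural equation is replaced by its fixed value.
B = -2*Z + A + 2  [with Z=2, A=3]  = 1
X = max(B, E) - 5  [with B=1, E=-4]  = -4

-4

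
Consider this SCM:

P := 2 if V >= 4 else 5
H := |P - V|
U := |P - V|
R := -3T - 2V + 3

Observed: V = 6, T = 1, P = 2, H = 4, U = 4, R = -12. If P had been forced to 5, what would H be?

1

The intervention breaks the incoming arrows to P: P := 2 if V >= 4 else 5 no longer applies, and P = 5.
H = |P - V|  [with P=5, V=6]  = 1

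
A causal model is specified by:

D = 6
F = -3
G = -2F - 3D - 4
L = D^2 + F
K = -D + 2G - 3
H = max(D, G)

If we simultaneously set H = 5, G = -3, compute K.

Under do(H = 5, G = -3), each intervened variable's structural equation is replaced by its fixed value.
K = -D + 2G - 3  [with D=6, G=-3]  = -15

-15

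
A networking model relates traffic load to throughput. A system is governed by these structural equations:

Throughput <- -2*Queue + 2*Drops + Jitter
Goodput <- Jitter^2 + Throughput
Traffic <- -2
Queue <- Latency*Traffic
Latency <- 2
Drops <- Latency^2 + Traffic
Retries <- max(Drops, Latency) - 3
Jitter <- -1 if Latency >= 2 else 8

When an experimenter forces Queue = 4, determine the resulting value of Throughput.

-5

The intervention breaks the incoming arrows to Queue: Queue <- Latency*Traffic no longer applies, and Queue = 4.
Drops = Latency^2 + Traffic  [with Latency=2, Traffic=-2]  = 2
Jitter = -1 if Latency >= 2 else 8  [with Latency=2]  = -1
Throughput = -2*Queue + 2*Drops + Jitter  [with Queue=4, Drops=2, Jitter=-1]  = -5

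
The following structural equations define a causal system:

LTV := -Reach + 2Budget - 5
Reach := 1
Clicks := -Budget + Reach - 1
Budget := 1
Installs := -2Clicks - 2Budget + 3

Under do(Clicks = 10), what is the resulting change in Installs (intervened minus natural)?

The intervention breaks the incoming arrows to Clicks: Clicks := -Budget + Reach - 1 no longer applies, and Clicks = 10.
Installs = -2Clicks - 2Budget + 3  [with Clicks=10, Budget=1]  = -19
Without intervention: Clicks = -Budget + Reach - 1  [with Budget=1, Reach=1]  = -1; Installs = -2Clicks - 2Budget + 3  [with Clicks=-1, Budget=1]  = 3.
Change = -19 − 3 = -22.

-22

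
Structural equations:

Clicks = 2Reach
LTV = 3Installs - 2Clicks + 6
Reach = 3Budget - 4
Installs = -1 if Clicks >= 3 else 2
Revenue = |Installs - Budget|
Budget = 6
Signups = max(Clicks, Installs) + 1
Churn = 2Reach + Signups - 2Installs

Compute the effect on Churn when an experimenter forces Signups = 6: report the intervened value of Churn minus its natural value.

-23

The intervention breaks the incoming arrows to Signups: Signups = max(Clicks, Installs) + 1 no longer applies, and Signups = 6.
Reach = 3Budget - 4  [with Budget=6]  = 14
Clicks = 2Reach  [with Reach=14]  = 28
Installs = -1 if Clicks >= 3 else 2  [with Clicks=28]  = -1
Churn = 2Reach + Signups - 2Installs  [with Reach=14, Signups=6, Installs=-1]  = 36
Without intervention: Reach = 3Budget - 4  [with Budget=6]  = 14; Clicks = 2Reach  [with Reach=14]  = 28; Installs = -1 if Clicks >= 3 else 2  [with Clicks=28]  = -1; Signups = max(Clicks, Installs) + 1  [with Clicks=28, Installs=-1]  = 29; Churn = 2Reach + Signups - 2Installs  [with Reach=14, Signups=29, Installs=-1]  = 59.
Change = 36 − 59 = -23.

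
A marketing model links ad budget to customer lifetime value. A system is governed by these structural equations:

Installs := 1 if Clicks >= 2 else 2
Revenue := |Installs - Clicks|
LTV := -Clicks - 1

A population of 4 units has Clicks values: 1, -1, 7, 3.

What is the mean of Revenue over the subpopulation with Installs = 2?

2

Conditioning on Installs=2 selects the 2 unit(s) with Clicks ∈ {1, -1}. Their Revenue values: 1, 3. Mean = 2.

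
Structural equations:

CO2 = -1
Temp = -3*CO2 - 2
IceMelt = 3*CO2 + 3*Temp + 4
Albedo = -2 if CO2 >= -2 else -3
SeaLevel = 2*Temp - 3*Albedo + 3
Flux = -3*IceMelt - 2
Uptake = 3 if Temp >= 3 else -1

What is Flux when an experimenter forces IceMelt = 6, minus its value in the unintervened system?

-6

The intervention breaks the incoming arrows to IceMelt: IceMelt = 3*CO2 + 3*Temp + 4 no longer applies, and IceMelt = 6.
Flux = -3*IceMelt - 2  [with IceMelt=6]  = -20
Without intervention: Temp = -3*CO2 - 2  [with CO2=-1]  = 1; IceMelt = 3*CO2 + 3*Temp + 4  [with CO2=-1, Temp=1]  = 4; Flux = -3*IceMelt - 2  [with IceMelt=4]  = -14.
Change = -20 − (-14) = -6.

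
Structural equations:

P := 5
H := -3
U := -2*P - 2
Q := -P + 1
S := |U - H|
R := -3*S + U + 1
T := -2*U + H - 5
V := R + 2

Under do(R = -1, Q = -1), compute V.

1

Under do(R = -1, Q = -1), each intervened variable's structural equation is replaced by its fixed value.
V = R + 2  [with R=-1]  = 1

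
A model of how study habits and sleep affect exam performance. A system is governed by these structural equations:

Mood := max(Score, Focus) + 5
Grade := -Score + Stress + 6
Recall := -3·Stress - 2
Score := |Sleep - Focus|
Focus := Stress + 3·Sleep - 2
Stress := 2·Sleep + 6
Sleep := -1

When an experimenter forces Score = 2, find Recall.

Under do(Score=2), the mechanism Score := |Sleep - Focus| is discarded; Score is fixed at 2.
Since Recall is not a descendant of the intervened variable, it is unaffected.
Stress = 2·Sleep + 6  [with Sleep=-1]  = 4
Recall = -3·Stress - 2  [with Stress=4]  = -14

-14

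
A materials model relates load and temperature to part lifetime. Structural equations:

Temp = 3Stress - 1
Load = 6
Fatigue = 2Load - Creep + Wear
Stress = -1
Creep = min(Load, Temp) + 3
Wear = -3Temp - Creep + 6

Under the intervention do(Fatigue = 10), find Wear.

do(Fatigue=10) replaces the equation Fatigue = 2Load - Creep + Wear with the constant Fatigue = 10.
Since Wear is not a descendant of the intervened variable, it is unaffected.
Temp = 3Stress - 1  [with Stress=-1]  = -4
Creep = min(Load, Temp) + 3  [with Load=6, Temp=-4]  = -1
Wear = -3Temp - Creep + 6  [with Temp=-4, Creep=-1]  = 19

19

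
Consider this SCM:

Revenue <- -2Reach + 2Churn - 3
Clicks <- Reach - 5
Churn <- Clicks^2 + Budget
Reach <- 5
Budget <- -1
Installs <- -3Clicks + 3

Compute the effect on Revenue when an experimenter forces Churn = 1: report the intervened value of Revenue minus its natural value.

The intervention breaks the incoming arrows to Churn: Churn <- Clicks^2 + Budget no longer applies, and Churn = 1.
Revenue = -2Reach + 2Churn - 3  [with Reach=5, Churn=1]  = -11
Without intervention: Clicks = Reach - 5  [with Reach=5]  = 0; Churn = Clicks^2 + Budget  [with Clicks=0, Budget=-1]  = -1; Revenue = -2Reach + 2Churn - 3  [with Reach=5, Churn=-1]  = -15.
Change = -11 − (-15) = 4.

4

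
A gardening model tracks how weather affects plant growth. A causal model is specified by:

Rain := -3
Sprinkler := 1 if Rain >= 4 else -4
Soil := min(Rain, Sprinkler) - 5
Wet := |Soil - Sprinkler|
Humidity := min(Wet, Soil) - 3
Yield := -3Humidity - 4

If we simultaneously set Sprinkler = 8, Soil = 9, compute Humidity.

Under do(Sprinkler = 8, Soil = 9), each intervened variable's structural equation is replaced by its fixed value.
Wet = |Soil - Sprinkler|  [with Soil=9, Sprinkler=8]  = 1
Humidity = min(Wet, Soil) - 3  [with Wet=1, Soil=9]  = -2

-2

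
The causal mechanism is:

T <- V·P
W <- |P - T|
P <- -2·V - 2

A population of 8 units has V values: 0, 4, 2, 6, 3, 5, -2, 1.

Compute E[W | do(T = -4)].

Every unit gets T=-4 under the intervention. W values become 2, 6, 2, 10, 4, 8, 6, 0; E[W|do(T=-4)] = 4.75.

4.75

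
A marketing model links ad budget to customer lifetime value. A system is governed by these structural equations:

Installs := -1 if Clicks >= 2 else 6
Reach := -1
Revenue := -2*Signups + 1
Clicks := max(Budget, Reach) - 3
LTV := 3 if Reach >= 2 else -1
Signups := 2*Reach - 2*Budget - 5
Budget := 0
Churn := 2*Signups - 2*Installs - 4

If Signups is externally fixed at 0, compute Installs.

6

The intervention breaks the incoming arrows to Signups: Signups := 2*Reach - 2*Budget - 5 no longer applies, and Signups = 0.
Since Installs is not a descendant of the intervened variable, it is unaffected.
Clicks = max(Budget, Reach) - 3  [with Budget=0, Reach=-1]  = -3
Installs = -1 if Clicks >= 2 else 6  [with Clicks=-3]  = 6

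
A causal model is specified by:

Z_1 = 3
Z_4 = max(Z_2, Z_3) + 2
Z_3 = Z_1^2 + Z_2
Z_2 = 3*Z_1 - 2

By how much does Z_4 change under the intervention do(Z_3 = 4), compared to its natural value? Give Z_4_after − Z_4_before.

The intervention breaks the incoming arrows to Z_3: Z_3 = Z_1^2 + Z_2 no longer applies, and Z_3 = 4.
Z_2 = 3*Z_1 - 2  [with Z_1=3]  = 7
Z_4 = max(Z_2, Z_3) + 2  [with Z_2=7, Z_3=4]  = 9
Without intervention: Z_2 = 3*Z_1 - 2  [with Z_1=3]  = 7; Z_3 = Z_1^2 + Z_2  [with Z_1=3, Z_2=7]  = 16; Z_4 = max(Z_2, Z_3) + 2  [with Z_2=7, Z_3=16]  = 18.
Change = 9 − 18 = -9.

-9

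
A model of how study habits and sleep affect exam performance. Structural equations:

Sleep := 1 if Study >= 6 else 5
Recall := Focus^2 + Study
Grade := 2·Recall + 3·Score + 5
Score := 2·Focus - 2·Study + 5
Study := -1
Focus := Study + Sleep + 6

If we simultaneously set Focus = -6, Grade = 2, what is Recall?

The joint intervention fixes Focus = -6, Grade = 2, removing each variable's own equation.
Recall = Focus^2 + Study  [with Focus=-6, Study=-1]  = 35

35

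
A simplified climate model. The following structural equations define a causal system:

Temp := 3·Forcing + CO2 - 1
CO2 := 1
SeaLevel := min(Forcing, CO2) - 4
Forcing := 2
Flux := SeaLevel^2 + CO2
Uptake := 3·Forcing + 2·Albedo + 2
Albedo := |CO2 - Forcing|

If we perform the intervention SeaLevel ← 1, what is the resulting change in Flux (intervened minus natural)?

-8

The intervention breaks the incoming arrows to SeaLevel: SeaLevel := min(Forcing, CO2) - 4 no longer applies, and SeaLevel = 1.
Flux = SeaLevel^2 + CO2  [with SeaLevel=1, CO2=1]  = 2
Without intervention: SeaLevel = min(Forcing, CO2) - 4  [with Forcing=2, CO2=1]  = -3; Flux = SeaLevel^2 + CO2  [with SeaLevel=-3, CO2=1]  = 10.
Change = 2 − 10 = -8.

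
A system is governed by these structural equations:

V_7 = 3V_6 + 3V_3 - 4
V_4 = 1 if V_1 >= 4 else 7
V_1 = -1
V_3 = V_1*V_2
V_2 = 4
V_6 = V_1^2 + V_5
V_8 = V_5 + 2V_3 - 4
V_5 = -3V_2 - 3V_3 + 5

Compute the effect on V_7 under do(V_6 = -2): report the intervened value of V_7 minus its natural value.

-24

Intervening sets V_6 = -2 and removes its equation (V_6 = V_1^2 + V_5).
V_3 = V_1*V_2  [with V_1=-1, V_2=4]  = -4
V_7 = 3V_6 + 3V_3 - 4  [with V_6=-2, V_3=-4]  = -22
Without intervention: V_3 = V_1*V_2  [with V_1=-1, V_2=4]  = -4; V_5 = -3V_2 - 3V_3 + 5  [with V_2=4, V_3=-4]  = 5; V_6 = V_1^2 + V_5  [with V_1=-1, V_5=5]  = 6; V_7 = 3V_6 + 3V_3 - 4  [with V_6=6, V_3=-4]  = 2.
Change = -22 − 2 = -24.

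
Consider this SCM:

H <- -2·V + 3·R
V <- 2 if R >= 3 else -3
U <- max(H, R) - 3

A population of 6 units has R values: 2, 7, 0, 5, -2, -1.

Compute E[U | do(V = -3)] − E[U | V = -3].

6.25

Under do(V=-3), V's equation is replaced by V=-3 for every unit. Per-unit U: 9, 24, 3, 18, -3, 0. Mean = 8.5.
E[U|V=-3] averages over only the 4 units with V=-3 (R = 2, 0, -2, -1): U = 9, 3, -3, 0, mean 2.25.
Difference = 8.5 − 2.25 = 6.25.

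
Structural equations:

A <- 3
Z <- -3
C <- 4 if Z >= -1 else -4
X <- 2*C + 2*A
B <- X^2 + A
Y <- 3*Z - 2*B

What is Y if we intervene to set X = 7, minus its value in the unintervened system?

Under do(X=7), the mechanism X <- 2*C + 2*A is discarded; X is fixed at 7.
B = X^2 + A  [with X=7, A=3]  = 52
Y = 3*Z - 2*B  [with Z=-3, B=52]  = -113
Without intervention: C = 4 if Z >= -1 else -4  [with Z=-3]  = -4; X = 2*C + 2*A  [with C=-4, A=3]  = -2; B = X^2 + A  [with X=-2, A=3]  = 7; Y = 3*Z - 2*B  [with Z=-3, B=7]  = -23.
Change = -113 − (-23) = -90.

-90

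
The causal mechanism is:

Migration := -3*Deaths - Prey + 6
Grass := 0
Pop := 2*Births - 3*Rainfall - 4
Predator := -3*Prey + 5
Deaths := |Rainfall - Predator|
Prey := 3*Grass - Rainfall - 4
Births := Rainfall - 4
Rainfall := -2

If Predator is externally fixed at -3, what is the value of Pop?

do(Predator=-3) replaces the equation Predator := -3*Prey + 5 with the constant Predator = -3.
No directed path runs from Predator to Pop, so Pop keeps its natural value.
Births = Rainfall - 4  [with Rainfall=-2]  = -6
Pop = 2*Births - 3*Rainfall - 4  [with Births=-6, Rainfall=-2]  = -10

-10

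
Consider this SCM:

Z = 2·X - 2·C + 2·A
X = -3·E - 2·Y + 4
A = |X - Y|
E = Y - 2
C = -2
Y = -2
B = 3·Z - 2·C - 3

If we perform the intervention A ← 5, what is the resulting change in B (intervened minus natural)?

Under do(A=5), the mechanism A = |X - Y| is discarded; A is fixed at 5.
E = Y - 2  [with Y=-2]  = -4
X = -3·E - 2·Y + 4  [with E=-4, Y=-2]  = 20
Z = 2·X - 2·C + 2·A  [with X=20, C=-2, A=5]  = 54
B = 3·Z - 2·C - 3  [with Z=54, C=-2]  = 163
Without intervention: E = Y - 2  [with Y=-2]  = -4; X = -3·E - 2·Y + 4  [with E=-4, Y=-2]  = 20; A = |X - Y|  [with X=20, Y=-2]  = 22; Z = 2·X - 2·C + 2·A  [with X=20, C=-2, A=22]  = 88; B = 3·Z - 2·C - 3  [with Z=88, C=-2]  = 265.
Change = 163 − 265 = -102.

-102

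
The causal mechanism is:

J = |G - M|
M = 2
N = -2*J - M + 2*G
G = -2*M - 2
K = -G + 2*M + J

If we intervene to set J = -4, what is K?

6

The intervention breaks the incoming arrows to J: J = |G - M| no longer applies, and J = -4.
G = -2*M - 2  [with M=2]  = -6
K = -G + 2*M + J  [with G=-6, M=2, J=-4]  = 6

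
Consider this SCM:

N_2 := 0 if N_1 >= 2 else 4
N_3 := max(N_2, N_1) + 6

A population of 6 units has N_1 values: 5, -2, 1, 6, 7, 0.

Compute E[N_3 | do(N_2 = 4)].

Every unit gets N_2=4 under the intervention. N_3 values become 11, 10, 10, 12, 13, 10; E[N_3|do(N_2=4)] = 11.

11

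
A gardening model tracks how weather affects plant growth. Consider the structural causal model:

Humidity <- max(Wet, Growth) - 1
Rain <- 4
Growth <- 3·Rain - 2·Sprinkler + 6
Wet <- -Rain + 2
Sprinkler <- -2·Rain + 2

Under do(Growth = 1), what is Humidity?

Intervening sets Growth = 1 and removes its equation (Growth <- 3·Rain - 2·Sprinkler + 6).
Wet = -Rain + 2  [with Rain=4]  = -2
Humidity = max(Wet, Growth) - 1  [with Wet=-2, Growth=1]  = 0

0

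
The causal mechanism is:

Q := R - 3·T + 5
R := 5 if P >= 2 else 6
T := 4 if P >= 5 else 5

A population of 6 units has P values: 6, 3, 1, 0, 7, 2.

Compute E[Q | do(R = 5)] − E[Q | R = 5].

-0.5

Every unit gets R=5 under the intervention. Q values become -2, -5, -5, -5, -2, -5; E[Q|do(R=5)] = -4.
Observing R=5 restricts to units where R's equation naturally yields 5: P ∈ {6, 3, 7, 2}. In that subpopulation Q = -2, -5, -2, -5, mean -3.5.
Difference = -4 − (-3.5) = -0.5.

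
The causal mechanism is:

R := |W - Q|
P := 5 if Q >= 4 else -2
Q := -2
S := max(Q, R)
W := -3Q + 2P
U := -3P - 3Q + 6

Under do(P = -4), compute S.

0

do(P=-4) replaces the equation P := 5 if Q >= 4 else -2 with the constant P = -4.
W = -3Q + 2P  [with Q=-2, P=-4]  = -2
R = |W - Q|  [with W=-2, Q=-2]  = 0
S = max(Q, R)  [with Q=-2, R=0]  = 0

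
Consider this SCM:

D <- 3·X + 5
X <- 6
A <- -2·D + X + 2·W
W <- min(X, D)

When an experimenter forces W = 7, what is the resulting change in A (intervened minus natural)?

2

The intervention breaks the incoming arrows to W: W <- min(X, D) no longer applies, and W = 7.
D = 3·X + 5  [with X=6]  = 23
A = -2·D + X + 2·W  [with D=23, X=6, W=7]  = -26
Without intervention: D = 3·X + 5  [with X=6]  = 23; W = min(X, D)  [with X=6, D=23]  = 6; A = -2·D + X + 2·W  [with D=23, X=6, W=6]  = -28.
Change = -26 − (-28) = 2.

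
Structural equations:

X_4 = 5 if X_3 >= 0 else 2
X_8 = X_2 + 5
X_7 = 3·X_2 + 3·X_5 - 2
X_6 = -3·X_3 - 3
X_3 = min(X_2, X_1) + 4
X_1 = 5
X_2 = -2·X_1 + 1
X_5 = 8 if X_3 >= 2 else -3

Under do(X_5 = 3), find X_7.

-20

Under do(X_5=3), the mechanism X_5 = 8 if X_3 >= 2 else -3 is discarded; X_5 is fixed at 3.
X_2 = -2·X_1 + 1  [with X_1=5]  = -9
X_7 = 3·X_2 + 3·X_5 - 2  [with X_2=-9, X_5=3]  = -20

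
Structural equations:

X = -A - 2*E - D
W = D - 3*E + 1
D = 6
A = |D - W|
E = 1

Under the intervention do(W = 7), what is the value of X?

-9

do(W=7) replaces the equation W = D - 3*E + 1 with the constant W = 7.
A = |D - W|  [with D=6, W=7]  = 1
X = -A - 2*E - D  [with A=1, E=1, D=6]  = -9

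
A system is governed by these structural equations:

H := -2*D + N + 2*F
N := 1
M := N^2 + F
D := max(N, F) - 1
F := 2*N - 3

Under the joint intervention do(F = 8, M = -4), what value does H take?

3

Setting F = 8, M = -4 by intervention discards those variables' equations.
D = max(N, F) - 1  [with N=1, F=8]  = 7
H = -2*D + N + 2*F  [with D=7, N=1, F=8]  = 3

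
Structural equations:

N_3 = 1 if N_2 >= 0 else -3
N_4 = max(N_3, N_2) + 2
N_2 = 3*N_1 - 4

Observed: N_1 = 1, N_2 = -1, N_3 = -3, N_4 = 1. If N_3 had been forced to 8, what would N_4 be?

The intervention breaks the incoming arrows to N_3: N_3 = 1 if N_2 >= 0 else -3 no longer applies, and N_3 = 8.
N_2 = 3*N_1 - 4  [with N_1=1]  = -1
N_4 = max(N_3, N_2) + 2  [with N_3=8, N_2=-1]  = 10

10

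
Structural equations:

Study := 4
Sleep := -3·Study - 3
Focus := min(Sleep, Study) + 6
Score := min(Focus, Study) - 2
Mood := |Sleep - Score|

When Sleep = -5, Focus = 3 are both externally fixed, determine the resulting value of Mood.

6

Under do(Sleep = -5, Focus = 3), each intervened variable's structural equation is replaced by its fixed value.
Score = min(Focus, Study) - 2  [with Focus=3, Study=4]  = 1
Mood = |Sleep - Score|  [with Sleep=-5, Score=1]  = 6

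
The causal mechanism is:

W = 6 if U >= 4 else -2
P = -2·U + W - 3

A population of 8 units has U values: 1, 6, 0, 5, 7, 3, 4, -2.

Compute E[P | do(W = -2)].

do(W=-2) breaks W's dependence on U. With W=-2 fixed, P across the units is -7, -17, -5, -15, -19, -11, -13, -1, mean -11.

-11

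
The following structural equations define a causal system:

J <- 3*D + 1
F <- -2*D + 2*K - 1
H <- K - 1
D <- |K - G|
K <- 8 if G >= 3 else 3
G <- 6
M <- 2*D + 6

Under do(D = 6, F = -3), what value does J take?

19

Under do(D = 6, F = -3), each intervened variable's structural equation is replaced by its fixed value.
J = 3*D + 1  [with D=6]  = 19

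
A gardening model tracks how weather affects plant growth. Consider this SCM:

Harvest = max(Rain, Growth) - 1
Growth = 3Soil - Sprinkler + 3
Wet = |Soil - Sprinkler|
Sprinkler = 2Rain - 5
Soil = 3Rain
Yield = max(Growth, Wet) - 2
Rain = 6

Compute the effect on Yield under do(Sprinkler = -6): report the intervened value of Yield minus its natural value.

13

Under do(Sprinkler=-6), the mechanism Sprinkler = 2Rain - 5 is discarded; Sprinkler is fixed at -6.
Soil = 3Rain  [with Rain=6]  = 18
Wet = |Soil - Sprinkler|  [with Soil=18, Sprinkler=-6]  = 24
Growth = 3Soil - Sprinkler + 3  [with Soil=18, Sprinkler=-6]  = 63
Yield = max(Growth, Wet) - 2  [with Growth=63, Wet=24]  = 61
Without intervention: Sprinkler = 2Rain - 5  [with Rain=6]  = 7; Soil = 3Rain  [with Rain=6]  = 18; Wet = |Soil - Sprinkler|  [with Soil=18, Sprinkler=7]  = 11; Growth = 3Soil - Sprinkler + 3  [with Soil=18, Sprinkler=7]  = 50; Yield = max(Growth, Wet) - 2  [with Growth=50, Wet=11]  = 48.
Change = 61 − 48 = 13.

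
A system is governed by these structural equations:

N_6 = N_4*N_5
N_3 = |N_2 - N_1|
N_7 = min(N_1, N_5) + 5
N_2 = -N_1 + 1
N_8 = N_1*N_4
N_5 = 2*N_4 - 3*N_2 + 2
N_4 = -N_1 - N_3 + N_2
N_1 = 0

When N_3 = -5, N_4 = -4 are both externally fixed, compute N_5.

-9

Setting N_3 = -5, N_4 = -4 by intervention discards those variables' equations.
N_2 = -N_1 + 1  [with N_1=0]  = 1
N_5 = 2*N_4 - 3*N_2 + 2  [with N_4=-4, N_2=1]  = -9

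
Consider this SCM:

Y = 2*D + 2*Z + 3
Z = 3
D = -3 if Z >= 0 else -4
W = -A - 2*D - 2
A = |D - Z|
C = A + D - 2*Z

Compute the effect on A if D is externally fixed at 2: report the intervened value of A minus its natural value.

The intervention breaks the incoming arrows to D: D = -3 if Z >= 0 else -4 no longer applies, and D = 2.
A = |D - Z|  [with D=2, Z=3]  = 1
Without intervention: D = -3 if Z >= 0 else -4  [with Z=3]  = -3; A = |D - Z|  [with D=-3, Z=3]  = 6.
Change = 1 − 6 = -5.

-5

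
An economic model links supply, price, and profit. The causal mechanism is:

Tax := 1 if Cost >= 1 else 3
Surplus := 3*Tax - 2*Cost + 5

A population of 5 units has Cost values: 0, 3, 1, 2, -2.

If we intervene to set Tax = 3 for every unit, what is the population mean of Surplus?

do(Tax=3) breaks Tax's dependence on Cost. With Tax=3 fixed, Surplus across the units is 14, 8, 12, 10, 18, mean 12.4.

12.4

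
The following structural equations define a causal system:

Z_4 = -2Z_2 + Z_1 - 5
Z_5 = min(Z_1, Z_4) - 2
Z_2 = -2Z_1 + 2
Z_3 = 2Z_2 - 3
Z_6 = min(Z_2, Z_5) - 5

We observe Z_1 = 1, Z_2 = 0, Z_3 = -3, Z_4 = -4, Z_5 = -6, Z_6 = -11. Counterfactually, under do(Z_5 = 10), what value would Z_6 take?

The intervention breaks the incoming arrows to Z_5: Z_5 = min(Z_1, Z_4) - 2 no longer applies, and Z_5 = 10.
Z_2 = -2Z_1 + 2  [with Z_1=1]  = 0
Z_6 = min(Z_2, Z_5) - 5  [with Z_2=0, Z_5=10]  = -5

-5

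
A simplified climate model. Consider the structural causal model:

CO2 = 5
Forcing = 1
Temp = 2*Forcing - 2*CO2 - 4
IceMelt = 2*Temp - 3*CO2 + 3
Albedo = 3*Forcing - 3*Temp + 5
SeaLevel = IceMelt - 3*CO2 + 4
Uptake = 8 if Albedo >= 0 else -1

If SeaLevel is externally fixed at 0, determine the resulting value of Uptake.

8

Intervening sets SeaLevel = 0 and removes its equation (SeaLevel = IceMelt - 3*CO2 + 4).
No directed path runs from SeaLevel to Uptake, so Uptake keeps its natural value.
Temp = 2*Forcing - 2*CO2 - 4  [with Forcing=1, CO2=5]  = -12
Albedo = 3*Forcing - 3*Temp + 5  [with Forcing=1, Temp=-12]  = 44
Uptake = 8 if Albedo >= 0 else -1  [with Albedo=44]  = 8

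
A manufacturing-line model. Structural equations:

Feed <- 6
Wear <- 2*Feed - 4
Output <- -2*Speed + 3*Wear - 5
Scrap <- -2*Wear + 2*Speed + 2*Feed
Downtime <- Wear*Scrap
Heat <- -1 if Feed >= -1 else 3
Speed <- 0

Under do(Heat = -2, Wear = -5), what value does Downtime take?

-110

Under do(Heat = -2, Wear = -5), each intervened variable's structural equation is replaced by its fixed value.
Scrap = -2*Wear + 2*Speed + 2*Feed  [with Wear=-5, Speed=0, Feed=6]  = 22
Downtime = Wear*Scrap  [with Wear=-5, Scrap=22]  = -110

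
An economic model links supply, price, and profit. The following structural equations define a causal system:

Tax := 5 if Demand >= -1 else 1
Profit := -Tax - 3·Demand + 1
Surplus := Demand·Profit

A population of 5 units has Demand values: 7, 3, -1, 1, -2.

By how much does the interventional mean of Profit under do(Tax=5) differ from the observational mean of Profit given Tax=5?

2.7

do(Tax=5) breaks Tax's dependence on Demand. With Tax=5 fixed, Profit across the units is -25, -13, -1, -7, 2, mean -8.8.
Conditioning on Tax=5 selects the 4 unit(s) with Demand ∈ {7, 3, -1, 1}. Their Profit values: -25, -13, -1, -7. Mean = -11.5.
Difference = -8.8 − (-11.5) = 2.7.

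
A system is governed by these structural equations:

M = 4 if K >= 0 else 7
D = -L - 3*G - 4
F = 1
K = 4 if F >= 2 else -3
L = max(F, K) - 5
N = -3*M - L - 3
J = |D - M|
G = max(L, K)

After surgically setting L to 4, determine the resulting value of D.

-20

The intervention breaks the incoming arrows to L: L = max(F, K) - 5 no longer applies, and L = 4.
K = 4 if F >= 2 else -3  [with F=1]  = -3
G = max(L, K)  [with L=4, K=-3]  = 4
D = -L - 3*G - 4  [with L=4, G=4]  = -20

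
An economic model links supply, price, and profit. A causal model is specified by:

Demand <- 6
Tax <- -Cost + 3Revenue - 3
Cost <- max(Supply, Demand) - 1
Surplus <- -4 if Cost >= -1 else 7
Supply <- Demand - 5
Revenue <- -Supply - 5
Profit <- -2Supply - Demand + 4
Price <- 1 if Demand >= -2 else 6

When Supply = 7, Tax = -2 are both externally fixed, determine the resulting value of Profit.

Under do(Supply = 7, Tax = -2), each intervened variable's structural equation is replaced by its fixed value.
Profit = -2Supply - Demand + 4  [with Supply=7, Demand=6]  = -16

-16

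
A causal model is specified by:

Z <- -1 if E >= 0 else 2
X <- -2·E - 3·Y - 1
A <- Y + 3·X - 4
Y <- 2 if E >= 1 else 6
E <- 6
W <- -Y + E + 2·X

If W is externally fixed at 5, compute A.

-59

do(W=5) replaces the equation W <- -Y + E + 2·X with the constant W = 5.
No directed path runs from W to A, so A keeps its natural value.
Y = 2 if E >= 1 else 6  [with E=6]  = 2
X = -2·E - 3·Y - 1  [with E=6, Y=2]  = -19
A = Y + 3·X - 4  [with Y=2, X=-19]  = -59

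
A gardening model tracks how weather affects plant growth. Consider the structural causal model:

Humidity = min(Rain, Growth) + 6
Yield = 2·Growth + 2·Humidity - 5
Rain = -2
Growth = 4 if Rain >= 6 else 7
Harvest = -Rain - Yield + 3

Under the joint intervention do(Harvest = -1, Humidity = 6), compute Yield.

Under do(Harvest = -1, Humidity = 6), each intervened variable's structural equation is replaced by its fixed value.
Growth = 4 if Rain >= 6 else 7  [with Rain=-2]  = 7
Yield = 2·Growth + 2·Humidity - 5  [with Growth=7, Humidity=6]  = 21

21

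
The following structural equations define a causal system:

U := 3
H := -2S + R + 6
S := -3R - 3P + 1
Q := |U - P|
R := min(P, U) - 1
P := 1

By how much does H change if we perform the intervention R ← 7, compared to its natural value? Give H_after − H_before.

Under do(R=7), the mechanism R := min(P, U) - 1 is discarded; R is fixed at 7.
S = -3R - 3P + 1  [with R=7, P=1]  = -23
H = -2S + R + 6  [with S=-23, R=7]  = 59
Without intervention: R = min(P, U) - 1  [with P=1, U=3]  = 0; S = -3R - 3P + 1  [with R=0, P=1]  = -2; H = -2S + R + 6  [with S=-2, R=0]  = 10.
Change = 59 − 10 = 49.

49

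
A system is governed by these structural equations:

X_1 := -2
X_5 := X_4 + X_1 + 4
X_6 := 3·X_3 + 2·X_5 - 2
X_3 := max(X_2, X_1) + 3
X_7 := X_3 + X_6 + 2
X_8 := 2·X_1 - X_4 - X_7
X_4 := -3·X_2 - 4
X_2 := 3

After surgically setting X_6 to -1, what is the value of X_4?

do(X_6=-1) replaces the equation X_6 := 3·X_3 + 2·X_5 - 2 with the constant X_6 = -1.
No directed path runs from X_6 to X_4, so X_4 keeps its natural value.
X_4 = -3·X_2 - 4  [with X_2=3]  = -13

-13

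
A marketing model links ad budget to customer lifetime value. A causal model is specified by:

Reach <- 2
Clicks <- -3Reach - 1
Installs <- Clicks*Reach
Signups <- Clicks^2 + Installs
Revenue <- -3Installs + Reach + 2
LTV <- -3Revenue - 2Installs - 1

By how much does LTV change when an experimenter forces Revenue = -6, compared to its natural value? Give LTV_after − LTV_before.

The intervention breaks the incoming arrows to Revenue: Revenue <- -3Installs + Reach + 2 no longer applies, and Revenue = -6.
Clicks = -3Reach - 1  [with Reach=2]  = -7
Installs = Clicks*Reach  [with Clicks=-7, Reach=2]  = -14
LTV = -3Revenue - 2Installs - 1  [with Revenue=-6, Installs=-14]  = 45
Without intervention: Clicks = -3Reach - 1  [with Reach=2]  = -7; Installs = Clicks*Reach  [with Clicks=-7, Reach=2]  = -14; Revenue = -3Installs + Reach + 2  [with Installs=-14, Reach=2]  = 46; LTV = -3Revenue - 2Installs - 1  [with Revenue=46, Installs=-14]  = -111.
Change = 45 − (-111) = 156.

156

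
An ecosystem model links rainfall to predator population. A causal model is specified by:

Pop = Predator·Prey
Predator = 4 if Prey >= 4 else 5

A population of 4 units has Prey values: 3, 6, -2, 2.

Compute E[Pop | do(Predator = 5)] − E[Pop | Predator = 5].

Under do(Predator=5), Predator's equation is replaced by Predator=5 for every unit. Per-unit Pop: 15, 30, -10, 10. Mean = 11.25.
E[Pop|Predator=5] averages over only the 3 units with Predator=5 (Prey = 3, -2, 2): Pop = 15, -10, 10, mean 5.
Difference = 11.25 − 5 = 6.25.

6.25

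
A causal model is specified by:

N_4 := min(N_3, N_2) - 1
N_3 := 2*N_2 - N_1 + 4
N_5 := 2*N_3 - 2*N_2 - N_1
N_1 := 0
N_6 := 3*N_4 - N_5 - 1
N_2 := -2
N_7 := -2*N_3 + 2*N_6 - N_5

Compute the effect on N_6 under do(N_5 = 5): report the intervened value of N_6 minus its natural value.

-1

The intervention breaks the incoming arrows to N_5: N_5 := 2*N_3 - 2*N_2 - N_1 no longer applies, and N_5 = 5.
N_3 = 2*N_2 - N_1 + 4  [with N_2=-2, N_1=0]  = 0
N_4 = min(N_3, N_2) - 1  [with N_3=0, N_2=-2]  = -3
N_6 = 3*N_4 - N_5 - 1  [with N_4=-3, N_5=5]  = -15
Without intervention: N_3 = 2*N_2 - N_1 + 4  [with N_2=-2, N_1=0]  = 0; N_4 = min(N_3, N_2) - 1  [with N_3=0, N_2=-2]  = -3; N_5 = 2*N_3 - 2*N_2 - N_1  [with N_3=0, N_2=-2, N_1=0]  = 4; N_6 = 3*N_4 - N_5 - 1  [with N_4=-3, N_5=4]  = -14.
Change = -15 − (-14) = -1.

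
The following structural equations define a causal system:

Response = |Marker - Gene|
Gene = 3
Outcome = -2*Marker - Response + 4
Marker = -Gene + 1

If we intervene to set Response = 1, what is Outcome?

7

The intervention breaks the incoming arrows to Response: Response = |Marker - Gene| no longer applies, and Response = 1.
Marker = -Gene + 1  [with Gene=3]  = -2
Outcome = -2*Marker - Response + 4  [with Marker=-2, Response=1]  = 7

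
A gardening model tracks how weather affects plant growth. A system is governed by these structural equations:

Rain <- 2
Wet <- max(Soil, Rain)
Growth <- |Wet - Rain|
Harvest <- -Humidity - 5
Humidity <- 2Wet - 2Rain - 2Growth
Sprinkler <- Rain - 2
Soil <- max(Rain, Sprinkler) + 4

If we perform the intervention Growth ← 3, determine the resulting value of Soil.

6

do(Growth=3) replaces the equation Growth <- |Wet - Rain| with the constant Growth = 3.
Soil is not downstream of the intervention, so its value is determined by the original equations.
Sprinkler = Rain - 2  [with Rain=2]  = 0
Soil = max(Rain, Sprinkler) + 4  [with Rain=2, Sprinkler=0]  = 6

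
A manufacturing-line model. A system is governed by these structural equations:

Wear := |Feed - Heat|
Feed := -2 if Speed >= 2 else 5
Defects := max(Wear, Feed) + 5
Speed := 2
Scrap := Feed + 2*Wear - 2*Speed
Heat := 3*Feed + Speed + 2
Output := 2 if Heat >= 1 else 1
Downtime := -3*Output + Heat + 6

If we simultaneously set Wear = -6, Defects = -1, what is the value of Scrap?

The joint intervention fixes Wear = -6, Defects = -1, removing each variable's own equation.
Feed = -2 if Speed >= 2 else 5  [with Speed=2]  = -2
Scrap = Feed + 2*Wear - 2*Speed  [with Feed=-2, Wear=-6, Speed=2]  = -18

-18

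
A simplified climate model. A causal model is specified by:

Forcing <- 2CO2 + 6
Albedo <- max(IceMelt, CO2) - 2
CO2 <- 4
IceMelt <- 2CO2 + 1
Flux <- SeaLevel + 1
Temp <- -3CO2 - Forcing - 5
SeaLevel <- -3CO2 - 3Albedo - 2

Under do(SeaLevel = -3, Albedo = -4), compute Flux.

-2

Setting SeaLevel = -3, Albedo = -4 by intervention discards those variables' equations.
Flux = SeaLevel + 1  [with SeaLevel=-3]  = -2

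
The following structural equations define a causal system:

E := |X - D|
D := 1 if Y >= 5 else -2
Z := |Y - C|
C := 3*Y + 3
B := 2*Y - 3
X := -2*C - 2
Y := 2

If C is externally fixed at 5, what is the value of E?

Under do(C=5), the mechanism C := 3*Y + 3 is discarded; C is fixed at 5.
D = 1 if Y >= 5 else -2  [with Y=2]  = -2
X = -2*C - 2  [with C=5]  = -12
E = |X - D|  [with X=-12, D=-2]  = 10

10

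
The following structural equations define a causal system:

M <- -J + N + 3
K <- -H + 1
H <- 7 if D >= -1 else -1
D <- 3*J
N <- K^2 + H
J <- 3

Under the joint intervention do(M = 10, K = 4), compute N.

Setting M = 10, K = 4 by intervention discards those variables' equations.
D = 3*J  [with J=3]  = 9
H = 7 if D >= -1 else -1  [with D=9]  = 7
N = K^2 + H  [with K=4, H=7]  = 23

23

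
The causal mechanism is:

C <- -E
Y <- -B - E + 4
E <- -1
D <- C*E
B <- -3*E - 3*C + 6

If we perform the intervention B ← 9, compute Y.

-4

Intervening sets B = 9 and removes its equation (B <- -3*E - 3*C + 6).
Y = -B - E + 4  [with B=9, E=-1]  = -4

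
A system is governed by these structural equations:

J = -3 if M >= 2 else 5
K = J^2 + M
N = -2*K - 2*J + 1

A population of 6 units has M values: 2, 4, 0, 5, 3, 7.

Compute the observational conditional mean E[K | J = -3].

13.2

E[K|J=-3] averages over only the 5 units with J=-3 (M = 2, 4, 5, 3, 7): K = 11, 13, 14, 12, 16, mean 13.2.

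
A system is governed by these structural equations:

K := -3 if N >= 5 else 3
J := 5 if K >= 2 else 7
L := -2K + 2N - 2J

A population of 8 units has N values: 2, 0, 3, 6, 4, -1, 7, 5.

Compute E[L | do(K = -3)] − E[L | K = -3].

-5.5

do(K=-3) breaks K's dependence on N. With K=-3 fixed, L across the units is -4, -8, -2, 4, 0, -10, 6, 2, mean -1.5.
Observing K=-3 restricts to units where K's equation naturally yields -3: N ∈ {6, 7, 5}. In that subpopulation L = 4, 6, 2, mean 4.
Difference = -1.5 − 4 = -5.5.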